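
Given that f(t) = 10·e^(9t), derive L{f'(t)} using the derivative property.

f(0) = 10, F(s) = 10/(s-9). L{f'(t)} = s·F(s) - f(0) = 10s/(s-9) - 10 = (10s - 10(s-9))/(s-9) = 90/(s-9)

Final answer: 90/(s-9)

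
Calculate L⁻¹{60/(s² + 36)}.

This is the form c·a/(s² + a²) with a = 6, c = 10. L⁻¹ = 10·sin(6t)

Final answer: 10·sin(6t)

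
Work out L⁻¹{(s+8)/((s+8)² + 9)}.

Using frequency shift: L⁻¹{(s-a)/((s-a)² + b²)} = e^(at)cos(bt). Here a=-8, b=3

Final answer: e^(-8t)·cos(3t)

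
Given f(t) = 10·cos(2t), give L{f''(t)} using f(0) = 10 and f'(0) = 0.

F(s) = 10s/(s² + 4). L{f''(t)} = s²F(s) - sf(0) - f'(0) = 10s³/(s² + 4) - 10s = (10s³ - 10s(s² + 4))/(s² + 4) = -40s/(s² + 4)

Final answer: -40s/(s² + 4)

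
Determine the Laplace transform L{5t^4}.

L{5t^4} = 5 · L{t^4} = 5 · 24/s^5 = 120/s^5

Final answer: 120/s^5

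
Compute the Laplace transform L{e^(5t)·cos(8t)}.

L{e^(at)·cos(ωt)} = (s-a)/((s-a)² + ω²), so L{e^(5t)·cos(8t)} = (s-5)/((s-5)² + 64)

Final answer: (s-5)/((s-5)² + 64)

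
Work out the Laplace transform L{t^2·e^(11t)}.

L{t^n·e^(at)} = n!/(s-a)^(n+1), so L{t^2·e^(11t)} = 2/(s-11)^3

Final answer: 2/(s-11)^3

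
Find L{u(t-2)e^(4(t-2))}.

u(t-a)f(t-a) with f(t)=e^(4t). L{e^(4t)} = 1/(s-4). By time shift: e^(-2s)/(s-4)

Final answer: e^(-2s)/(s-4)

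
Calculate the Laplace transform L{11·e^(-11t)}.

L{e^(at)} = 1/(s-a), so L{e^(-11t)} = 1/(s+11). Then L{11·e^(-11t)} = 11/(s+11)

Final answer: 11/(s+11)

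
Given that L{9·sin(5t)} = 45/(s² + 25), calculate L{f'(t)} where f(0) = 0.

L{f'(t)} = s·F(s) - f(0) = s·45/(s² + 25) - 0 = 45s/(s² + 25)

Final answer: 45s/(s² + 25)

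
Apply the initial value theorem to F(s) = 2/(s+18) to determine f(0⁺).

f(0⁺) = lim_{s→∞} s·2/(s+18) = lim_{s→∞} 2s/(s+18) = 2

Final answer: 2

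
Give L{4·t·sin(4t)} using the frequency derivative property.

L{sin(4t)} = 4/(s² + 16). By L{t·f(t)} = -F'(s): -d/ds[4/(s² + 16)] = -(4)·(-2s)/(s² + 16)² = 8s/(s² + 16)². Then L{4·t·sin(4t)} = 4·8s/(s² + 16)² = 32s/(s² + 16)²

Final answer: 32s/(s² + 16)²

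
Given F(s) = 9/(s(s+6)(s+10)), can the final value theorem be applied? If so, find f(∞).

Poles of sF(s) = 9/((s+6)(s+10)) are at s = -6 and s = -10, both in the left half-plane. Theorem applies. f(∞) = lim_{s→0} sF(s) = 9/(6·10) = 3/20

Final answer: 3/20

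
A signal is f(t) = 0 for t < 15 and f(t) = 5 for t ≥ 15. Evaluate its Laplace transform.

f(t) = 5·u(t-15). L{u(t-15)} = e^(-15s)/s, so L{f(t)} = 5·e^(-15s)/s

Final answer: 5·e^(-15s)/s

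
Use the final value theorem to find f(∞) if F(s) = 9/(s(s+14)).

f(∞) = lim_{s→0} s·9/(s(s+14)) = lim_{s→0} 9/(s+14) = 9/14 = 9/14

Final answer: 9/14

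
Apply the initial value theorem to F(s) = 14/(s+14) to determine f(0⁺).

f(0⁺) = lim_{s→∞} s·14/(s+14) = lim_{s→∞} 14s/(s+14) = 14

Final answer: 14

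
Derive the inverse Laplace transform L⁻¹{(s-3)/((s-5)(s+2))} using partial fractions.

Using partial fractions, f(t) = (2e^(5t) + 5e^(-2t))/7

Final answer: (2e^(5t) + 5e^(-2t))/7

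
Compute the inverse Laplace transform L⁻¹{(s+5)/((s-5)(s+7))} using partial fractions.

Using partial fractions, f(t) = (10e^(5t) + 2e^(-7t))/12

Final answer: (10e^(5t) + 2e^(-7t))/12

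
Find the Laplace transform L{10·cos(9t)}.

L{cos(ωt)} = s/(s² + ω²), so L{cos(9t)} = s/(s² + 81). Then L{10·cos(9t)} = 10·s/(s² + 81) = 10s/(s² + 81)

Final answer: 10s/(s² + 81)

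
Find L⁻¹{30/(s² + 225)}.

This is the form c·a/(s² + a²) with a = 15, c = 2. L⁻¹ = 2·sin(15t)

Final answer: 2·sin(15t)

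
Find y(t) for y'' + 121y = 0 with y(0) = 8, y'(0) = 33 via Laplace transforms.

L{y''} + 121L{y} = 0. s²Y - 8s - 33 + 121Y = 0. Y(s² + 121) = 8s + 33. Y = (8s + 33)/(s² + 121). Inverting: y(t) = 8cos(11t) + 3sin(11t)

Final answer: y(t) = 8cos(11t) + 3sin(11t)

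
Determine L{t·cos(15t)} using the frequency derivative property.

L{cos(15t)} = s/(s² + 225). Derivative: d/ds[s/(s² + 225)] = [(s² + 225) - s·2s]/(s² + 225)² = (225 - s²)/(s² + 225)². So L{t·cos(15t)} = -F'(s) = (s² - 225)/(s² + 225)²

Final answer: (s² - 225)/(s² + 225)²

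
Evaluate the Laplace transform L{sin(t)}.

L{sin(ωt)} = ω/(s² + ω²), so L{sin(t)} = 1/(s² + 1)

Final answer: 1/(s² + 1)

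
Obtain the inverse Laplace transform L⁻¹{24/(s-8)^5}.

L⁻¹{n!/(s-a)^(n+1)} = t^n·e^(at) with n=4, a=8. So L⁻¹{24/(s-8)^5} = t^4·e^(8t)

Final answer: t^4·e^(8t)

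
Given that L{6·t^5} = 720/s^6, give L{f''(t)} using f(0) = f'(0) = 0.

L{f''(t)} = s²F(s) - sf(0) - f'(0) = s²·720/s^6 - 0 - 0 = 720/s^4

Final answer: 720/s^4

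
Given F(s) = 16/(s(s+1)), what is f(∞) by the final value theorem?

f(∞) = lim_{s→0} s·16/(s(s+1)) = lim_{s→0} 16/(s+1) = 16/1 = 16

Final answer: 16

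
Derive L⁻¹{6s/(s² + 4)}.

This is the form c·s/(s² + a²) with a = 2, c = 6. L⁻¹ = 6·cos(2t)

Final answer: 6·cos(2t)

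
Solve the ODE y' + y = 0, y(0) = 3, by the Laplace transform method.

L{y'} + L{y} = 0. sY - 3 + Y = 0. Y(s+1) = 3. Y = 3/(s+1)

Final answer: y(t) = 3e^(-t)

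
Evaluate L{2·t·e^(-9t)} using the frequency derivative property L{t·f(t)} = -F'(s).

L{e^(-9t)} = 1/(s+9). By frequency derivative: L{t·e^(-9t)} = -d/ds[1/(s+9)] = -(-1)/(s+9)² = 1/(s+9)². Then L{2·t·e^(-9t)} = 2·1/(s+9)² = 2/(s+9)²

Final answer: 2/(s+9)²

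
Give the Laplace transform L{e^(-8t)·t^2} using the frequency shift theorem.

L{e^(at)·t^n} = n!/(s-a)^(n+1), so L{e^(-8t)·t^2} = 2/(s+8)^3

Final answer: 2/(s+8)^3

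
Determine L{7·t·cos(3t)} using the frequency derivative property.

L{cos(3t)} = s/(s² + 9). Derivative: d/ds[s/(s² + 9)] = [(s² + 9) - s·2s]/(s² + 9)² = (9 - s²)/(s² + 9)². So L{t·cos(3t)} = -F'(s) = (s² - 9)/(s² + 9)². Then L{7·t·cos(3t)} = 7·(s² - 9)/(s² + 9)²

Final answer: 7·(s² - 9)/(s² + 9)²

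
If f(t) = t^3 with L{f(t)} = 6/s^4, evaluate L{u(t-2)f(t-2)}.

Time shift theorem: L{u(t-a)f(t-a)} = e^(-as)F(s). Here a=2, F(s) = 6/s^4, so L{u(t-2)f(t-2)} = e^(-2s)·6/s^4

Final answer: e^(-2s)·6/s^4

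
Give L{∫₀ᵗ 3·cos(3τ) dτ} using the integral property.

L{∫₀ᵗ f(τ)dτ} = F(s)/s with F(s) = 3s/(s² + 9), so the result is (3s/(s² + 9))/s = 3/(s² + 9)

Final answer: 3/(s² + 9)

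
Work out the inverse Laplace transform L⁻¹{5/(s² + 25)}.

L⁻¹{5/(s² + 25)} = sin(5t)

Final answer: sin(5t)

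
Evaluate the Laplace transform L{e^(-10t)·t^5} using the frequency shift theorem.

L{e^(at)·t^n} = n!/(s-a)^(n+1), so L{e^(-10t)·t^5} = 120/(s+10)^6

Final answer: 120/(s+10)^6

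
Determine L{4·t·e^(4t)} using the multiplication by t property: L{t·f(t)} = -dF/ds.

Using L{t^n·e^(at)} = n!/(s-a)^(n+1), L{t·e^(4t)} = 1/(s-4)^2, so L{4·t·e^(4t)} = 4·1/(s-4)^2 = 4/(s-4)^2

Final answer: 4/(s-4)^2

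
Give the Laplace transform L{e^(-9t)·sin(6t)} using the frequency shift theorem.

Frequency shift: L{e^(at)f(t)} = F(s-a). L{e^(-9t)·sin(6t)} = 6/((s+9)² + 36)

Final answer: 6/((s+9)² + 36)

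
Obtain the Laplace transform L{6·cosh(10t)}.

L{cosh(ωt)} = s/(s² - ω²), so L{cosh(10t)} = s/(s² - 100). Then L{6·cosh(10t)} = 6·s/(s² - 100) = 6s/(s² - 100)

Final answer: 6s/(s² - 100)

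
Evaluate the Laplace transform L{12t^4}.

L{12t^4} = 12 · L{t^4} = 12 · 24/s^5 = 288/s^5

Final answer: 288/s^5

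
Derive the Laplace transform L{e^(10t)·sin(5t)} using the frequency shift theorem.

Frequency shift: L{e^(at)f(t)} = F(s-a). L{e^(10t)·sin(5t)} = 5/((s-10)² + 25)

Final answer: 5/((s-10)² + 25)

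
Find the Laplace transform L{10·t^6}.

L{t^n} = n!/s^(n+1), so L{t^6} = 720/s^7. Then L{10·t^6} = 10·720/s^7 = 7200/s^7

Final answer: 7200/s^7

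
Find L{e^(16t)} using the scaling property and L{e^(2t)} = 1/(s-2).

Using L{f(at)} = (1/a)F(s/a) with a=8 and f(t) = e^(2t): L{e^(16t)} = (1/8) · 1/((s/8)-2) = (1/8) · 8/(s-16) = 1/(s-16)

Final answer: 1/(s-16)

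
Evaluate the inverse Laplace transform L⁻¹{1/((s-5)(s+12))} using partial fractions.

Decompose: A/(s-5) + B/(s+12). A = 1/17, B = -1/17. f(t) = (e^(5t) - e^(-12t))/17

Final answer: (e^(5t) - e^(-12t))/17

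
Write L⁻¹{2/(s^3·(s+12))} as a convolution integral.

2/(s^3·(s+12)) = (2/s^3)·(1/(s+12)) = L{t^2}·L{e^(-12t)}. So f(t) = t^2*e^(-12t) = ∫₀ᵗ τ^2·e^(-12(t-τ)) dτ

Final answer: ∫₀ᵗ τ^2·e^(-12(t-τ)) dτ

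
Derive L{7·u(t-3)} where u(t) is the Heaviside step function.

L{u(t-a)} = e^(-as)/s. Here a=3, so L{u(t-3)} = e^(-3s)/s, and L{7·u(t-3)} = 7·e^(-3s)/s

Final answer: 7·e^(-3s)/s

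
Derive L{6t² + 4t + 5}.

L{6t² + 4t + 5} = 6·2/s³ + 4/s² + 5/s = 12/s³ + 4/s² + 5/s

Final answer: 12/s³ + 4/s² + 5/s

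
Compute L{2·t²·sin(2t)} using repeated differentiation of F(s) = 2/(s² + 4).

F(s) = 2/(s² + 4). F'(s) = -4s/(s² + 4)². F''(s) = -4(4 - 3s²)/(s² + 4)³ = (12s² - 16)/(s² + 4)³. So L{t²·sin(2t)} = (-1)² F''(s) = (12s² - 16)/(s² + 4)³. Then L{2·t²·sin(2t)} = 2·(12s² - 16)/(s² + 4)³ = (24s² - 32)/(s² + 4)³

Final answer: (24s² - 32)/(s² + 4)³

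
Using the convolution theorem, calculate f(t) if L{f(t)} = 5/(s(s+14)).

5/(s(s+14)) = (5/s)·(1/(s+14)) = L{5}·L{e^(-14t)}. By convolution, f(t) = 5*e^(-14t) = ∫₀ᵗ 5·e^(-14τ) dτ = 5·(1 - e^(-14t))/14

Final answer: 5·(1 - e^(-14t))/14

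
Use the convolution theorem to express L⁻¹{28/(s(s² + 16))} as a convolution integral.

28/(s(s² + 16)) = (1/s)·(28/(s² + 16)) = L{1}·L{7·sin(4t)}. So f(t) = 1*(7·sin(4t)) = ∫₀ᵗ 7·sin(4τ) dτ

Final answer: ∫₀ᵗ 7·sin(4τ) dτ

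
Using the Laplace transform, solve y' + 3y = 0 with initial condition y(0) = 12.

L{y'} + 3L{y} = 0. sY - 12 + 3Y = 0. Y(s+3) = 12. Y = 12/(s+3)

Final answer: y(t) = 12e^(-3t)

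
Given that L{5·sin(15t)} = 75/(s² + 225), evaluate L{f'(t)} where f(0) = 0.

L{f'(t)} = s·F(s) - f(0) = s·75/(s² + 225) - 0 = 75s/(s² + 225)

Final answer: 75s/(s² + 225)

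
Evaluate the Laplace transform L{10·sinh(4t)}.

L{sinh(ωt)} = ω/(s² - ω²), so L{sinh(4t)} = 4/(s² - 16). Then L{10·sinh(4t)} = 10·4/(s² - 16) = 40/(s² - 16)

Final answer: 40/(s² - 16)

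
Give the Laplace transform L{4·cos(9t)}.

L{cos(ωt)} = s/(s² + ω²), so L{cos(9t)} = s/(s² + 81). Then L{4·cos(9t)} = 4·s/(s² + 81) = 4s/(s² + 81)

Final answer: 4s/(s² + 81)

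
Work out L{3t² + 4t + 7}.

L{3t² + 4t + 7} = 3·2/s³ + 4/s² + 7/s = 6/s³ + 4/s² + 7/s

Final answer: 6/s³ + 4/s² + 7/s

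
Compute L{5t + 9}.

L{5t + 9} = 5·L{t} + 9·L{1} = 5/s² + 9/s

Final answer: 5/s² + 9/s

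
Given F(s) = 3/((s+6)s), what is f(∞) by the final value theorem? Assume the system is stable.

f(∞) = lim_{s→0} sF(s) = lim_{s→0} 3/(s+6) = 1/2

Final answer: 1/2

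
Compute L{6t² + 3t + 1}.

L{6t² + 3t + 1} = 6·2/s³ + 3/s² + 1/s = 12/s³ + 3/s² + 1/s

Final answer: 12/s³ + 3/s² + 1/s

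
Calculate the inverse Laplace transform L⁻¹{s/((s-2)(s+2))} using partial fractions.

Using partial fractions, f(t) = (2e^(2t) + 2e^(-2t))/4

Final answer: (2e^(2t) + 2e^(-2t))/4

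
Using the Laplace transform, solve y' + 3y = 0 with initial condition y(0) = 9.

L{y'} + 3L{y} = 0. sY - 9 + 3Y = 0. Y(s+3) = 9. Y = 9/(s+3)

Final answer: y(t) = 9e^(-3t)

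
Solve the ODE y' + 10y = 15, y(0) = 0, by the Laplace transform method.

sY + 10Y = 15/s. Y = 15/(s(s+10)). Partial fractions: Y = 3/2/s - 3/2/(s+10)

Final answer: y(t) = 3/2(1 - e^(-10t))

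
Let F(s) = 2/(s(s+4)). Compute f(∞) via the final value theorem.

f(∞) = lim_{s→0} s·2/(s(s+4)) = lim_{s→0} 2/(s+4) = 2/4 = 1/2

Final answer: 1/2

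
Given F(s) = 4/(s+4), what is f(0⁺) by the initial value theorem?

f(0⁺) = lim_{s→∞} s·4/(s+4) = lim_{s→∞} 4s/(s+4) = 4

Final answer: 4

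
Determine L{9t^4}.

L{t^n} = n!/s^(n+1). So L{9t^4} = 9·4!/s^5 = 216/s^5

Final answer: 216/s^5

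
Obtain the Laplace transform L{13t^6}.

L{13t^6} = 13 · L{t^6} = 13 · 720/s^7 = 9360/s^7

Final answer: 9360/s^7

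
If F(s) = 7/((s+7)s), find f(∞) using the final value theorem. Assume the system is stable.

f(∞) = lim_{s→0} sF(s) = lim_{s→0} 7/(s+7) = 1

Final answer: 1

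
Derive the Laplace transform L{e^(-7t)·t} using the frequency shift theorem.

L{e^(at)·t^n} = n!/(s-a)^(n+1), so L{e^(-7t)·t} = 1/(s+7)^2

Final answer: 1/(s+7)^2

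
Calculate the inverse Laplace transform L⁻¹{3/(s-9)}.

L⁻¹{1/(s-a)} = e^(at), so L⁻¹{1/(s-9)} = e^(9t), and L⁻¹{3/(s-9)} = 3·e^(9t)

Final answer: 3·e^(9t)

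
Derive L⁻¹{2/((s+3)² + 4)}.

Form: b/((s-a)² + b²) → e^(at)sin(bt). With a=-3, b=2

Final answer: e^(-3t)·sin(2t)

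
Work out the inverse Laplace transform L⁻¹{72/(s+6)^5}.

L⁻¹{n!/(s-a)^(n+1)} = t^n·e^(at) with n=4, a=-6. So L⁻¹{24/(s+6)^5} = t^4·e^(-6t), and L⁻¹{72/(s+6)^5} = (72/24)·t^4·e^(-6t) = 3·t^4·e^(-6t)

Final answer: 3·t^4·e^(-6t)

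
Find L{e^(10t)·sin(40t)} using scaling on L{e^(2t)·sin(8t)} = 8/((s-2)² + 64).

Scaling with a=5: L{e^(10t)·sin(40t)} = (1/5) · 8/((s/5-2)² + 64). Simplifying: 40/((s-10)² + 1600)

Final answer: 40/((s-10)² + 1600)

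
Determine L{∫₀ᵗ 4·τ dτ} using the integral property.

L{∫₀ᵗ f(τ)dτ} = F(s)/s with f(t) = 4t. F(s) = 4/s^2, so L{∫₀ᵗ 4·τ dτ} = (4/s^2)/s = 4/s^3. (Check: ∫₀ᵗ 4·τ dτ = 4t^2/2.)

Final answer: 4/s^3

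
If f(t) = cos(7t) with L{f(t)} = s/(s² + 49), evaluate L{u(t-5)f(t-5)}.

Time shift theorem: L{u(t-a)f(t-a)} = e^(-as)F(s). Here a=5, F(s) = s/(s² + 49), so L{u(t-5)f(t-5)} = e^(-5s)·s/(s² + 49)

Final answer: e^(-5s)·s/(s² + 49)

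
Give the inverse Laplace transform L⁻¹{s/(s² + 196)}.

L⁻¹{s/(s² + 196)} = cos(14t)

Final answer: cos(14t)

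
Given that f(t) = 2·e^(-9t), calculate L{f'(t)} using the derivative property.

f(0) = 2, F(s) = 2/(s+9). L{f'(t)} = s·F(s) - f(0) = 2s/(s+9) - 2 = (2s - 2(s+9))/(s+9) = -18/(s+9)

Final answer: -18/(s+9)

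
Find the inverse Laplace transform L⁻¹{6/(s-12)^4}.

L⁻¹{n!/(s-a)^(n+1)} = t^n·e^(at), so L⁻¹{6/(s-12)^4} = t^3·e^(12t)

Final answer: t^3·e^(12t)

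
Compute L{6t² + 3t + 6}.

L{6t² + 3t + 6} = 6·2/s³ + 3/s² + 6/s = 12/s³ + 3/s² + 6/s

Final answer: 12/s³ + 3/s² + 6/s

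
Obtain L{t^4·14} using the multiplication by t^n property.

L{14} = 14/s. d^1/ds^1[1/s] = -1/s². d^2/ds^2[1/s] = 2/s^3. d^3/ds^3[1/s] = -6/s^4. d^4/ds^4[1/s] = 24/s^5. So L{t^4} = (-1)^{4}·24/s^5 = 24/s^5. Then L{t^4·14} = 14·24/s^5 = 336/s^5

Final answer: 336/s^5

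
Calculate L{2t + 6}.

L{2t + 6} = 2·L{t} + 6·L{1} = 2/s² + 6/s

Final answer: 2/s² + 6/s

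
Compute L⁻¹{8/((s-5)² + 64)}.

Form: b/((s-a)² + b²) → e^(at)sin(bt). With a=5, b=8

Final answer: e^(5t)·sin(8t)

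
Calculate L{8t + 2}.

L{8t + 2} = 8·L{t} + 2·L{1} = 8/s² + 2/s

Final answer: 8/s² + 2/s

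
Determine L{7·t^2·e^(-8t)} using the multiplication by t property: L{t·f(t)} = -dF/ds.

Using L{t^n·e^(at)} = n!/(s-a)^(n+1), L{t^2·e^(-8t)} = 2/(s+8)^3, so L{7·t^2·e^(-8t)} = 7·2/(s+8)^3 = 14/(s+8)^3

Final answer: 14/(s+8)^3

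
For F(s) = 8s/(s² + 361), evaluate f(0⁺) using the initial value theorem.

f(0⁺) = lim_{s→∞} s·8s/(s² + 361) = lim_{s→∞} 8s²/(s² + 361) = 8

Final answer: 8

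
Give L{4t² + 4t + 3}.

L{4t² + 4t + 3} = 4·2/s³ + 4/s² + 3/s = 8/s³ + 4/s² + 3/s

Final answer: 8/s³ + 4/s² + 3/s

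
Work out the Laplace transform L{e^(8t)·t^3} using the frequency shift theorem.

L{e^(at)·t^n} = n!/(s-a)^(n+1), so L{e^(8t)·t^3} = 6/(s-8)^4

Final answer: 6/(s-8)^4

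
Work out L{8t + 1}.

L{8t + 1} = 8·L{t} + L{1} = 8/s² + 1/s

Final answer: 8/s² + 1/s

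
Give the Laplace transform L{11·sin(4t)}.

L{sin(ωt)} = ω/(s² + ω²), so L{sin(4t)} = 4/(s² + 16). Then L{11·sin(4t)} = 11·4/(s² + 16) = 44/(s² + 16)

Final answer: 44/(s² + 16)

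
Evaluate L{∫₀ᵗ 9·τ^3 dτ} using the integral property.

L{∫₀ᵗ f(τ)dτ} = F(s)/s with f(t) = 9t^3. F(s) = 54/s^4, so L{∫₀ᵗ 9·τ^3 dτ} = (54/s^4)/s = 54/s^5. (Check: ∫₀ᵗ 9·τ^3 dτ = 9t^4/4.)

Final answer: 54/s^5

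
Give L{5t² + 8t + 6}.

L{5t² + 8t + 6} = 5·2/s³ + 8/s² + 6/s = 10/s³ + 8/s² + 6/s

Final answer: 10/s³ + 8/s² + 6/s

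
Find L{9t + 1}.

L{9t + 1} = 9·L{t} + L{1} = 9/s² + 1/s

Final answer: 9/s² + 1/s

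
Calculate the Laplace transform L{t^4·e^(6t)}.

L{t^n·e^(at)} = n!/(s-a)^(n+1), so L{t^4·e^(6t)} = 24/(s-6)^5

Final answer: 24/(s-6)^5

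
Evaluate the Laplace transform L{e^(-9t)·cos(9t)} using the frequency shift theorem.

Frequency shift: L{e^(at)f(t)} = F(s-a). L{e^(-9t)·cos(9t)} = (s+9)/((s+9)² + 81)

Final answer: (s+9)/((s+9)² + 81)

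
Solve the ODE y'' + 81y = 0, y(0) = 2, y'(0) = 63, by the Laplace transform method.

L{y''} + 81L{y} = 0. s²Y - 2s - 63 + 81Y = 0. Y(s² + 81) = 2s + 63. Y = (2s + 63)/(s² + 81). Inverting: y(t) = 2cos(9t) + 7sin(9t)

Final answer: y(t) = 2cos(9t) + 7sin(9t)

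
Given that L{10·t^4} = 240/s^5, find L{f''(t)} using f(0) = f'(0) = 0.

L{f''(t)} = s²F(s) - sf(0) - f'(0) = s²·240/s^5 - 0 - 0 = 240/s^3

Final answer: 240/s^3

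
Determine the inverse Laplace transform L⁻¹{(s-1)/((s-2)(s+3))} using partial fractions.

Using partial fractions, f(t) = (e^(2t) + 4e^(-3t))/5

Final answer: (e^(2t) + 4e^(-3t))/5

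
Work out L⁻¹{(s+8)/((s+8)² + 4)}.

Using frequency shift: L⁻¹{(s-a)/((s-a)² + b²)} = e^(at)cos(bt). Here a=-8, b=2

Final answer: e^(-8t)·cos(2t)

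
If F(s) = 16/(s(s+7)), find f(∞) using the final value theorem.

f(∞) = lim_{s→0} s·16/(s(s+7)) = lim_{s→0} 16/(s+7) = 16/7 = 16/7

Final answer: 16/7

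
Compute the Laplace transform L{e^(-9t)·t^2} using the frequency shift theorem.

L{e^(at)·t^n} = n!/(s-a)^(n+1), so L{e^(-9t)·t^2} = 2/(s+9)^3

Final answer: 2/(s+9)^3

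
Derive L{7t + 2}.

L{7t + 2} = 7·L{t} + 2·L{1} = 7/s² + 2/s

Final answer: 7/s² + 2/s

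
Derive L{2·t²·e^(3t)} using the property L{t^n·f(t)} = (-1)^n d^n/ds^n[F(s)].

L{e^(3t)} = 1/(s-3). d/ds[1/(s-3)] = -1/(s-3)². d²/ds²[1/(s-3)] = 2/(s-3)³. So L{t²·e^(3t)} = (-1)² · 2/(s-3)³ = 2/(s-3)³. Then L{2·t²·e^(3t)} = 2·2/(s-3)³ = 4/(s-3)³

Final answer: 4/(s-3)³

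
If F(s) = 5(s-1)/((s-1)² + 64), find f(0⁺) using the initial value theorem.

f(0⁺) = lim_{s→∞} sF(s) = lim_{s→∞} 5s(s-1)/((s-1)² + 64) = 5

Final answer: 5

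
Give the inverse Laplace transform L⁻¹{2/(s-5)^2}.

L⁻¹{n!/(s-a)^(n+1)} = t^n·e^(at) with n=1, a=5. So L⁻¹{1/(s-5)^2} = t·e^(5t), and L⁻¹{2/(s-5)^2} = (2/1)·t·e^(5t) = 2·t·e^(5t)

Final answer: 2·t·e^(5t)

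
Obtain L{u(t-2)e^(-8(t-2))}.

u(t-a)f(t-a) with f(t)=e^(-8t). L{e^(-8t)} = 1/(s+8). By time shift: e^(-2s)/(s+8)

Final answer: e^(-2s)/(s+8)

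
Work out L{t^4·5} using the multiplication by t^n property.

L{5} = 5/s. d^1/ds^1[1/s] = -1/s². d^2/ds^2[1/s] = 2/s^3. d^3/ds^3[1/s] = -6/s^4. d^4/ds^4[1/s] = 24/s^5. So L{t^4} = (-1)^{4}·24/s^5 = 24/s^5. Then L{t^4·5} = 5·24/s^5 = 120/s^5

Final answer: 120/s^5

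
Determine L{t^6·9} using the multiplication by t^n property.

L{9} = 9/s. d^1/ds^1[1/s] = -1/s². d^2/ds^2[1/s] = 2/s^3. d^3/ds^3[1/s] = -6/s^4. d^4/ds^4[1/s] = 24/s^5. d^5/ds^5[1/s] = -120/s^6. d^6/ds^6[1/s] = 720/s^7. So L{t^6} = (-1)^{6}·720/s^7 = 720/s^7. Then L{t^6·9} = 9·720/s^7 = 6480/s^7

Final answer: 6480/s^7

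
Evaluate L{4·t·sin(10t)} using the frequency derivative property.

L{sin(10t)} = 10/(s² + 100). By L{t·f(t)} = -F'(s): -d/ds[10/(s² + 100)] = -(10)·(-2s)/(s² + 100)² = 20s/(s² + 100)². Then L{4·t·sin(10t)} = 4·20s/(s² + 100)² = 80s/(s² + 100)²

Final answer: 80s/(s² + 100)²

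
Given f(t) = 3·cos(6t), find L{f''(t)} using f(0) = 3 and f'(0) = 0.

F(s) = 3s/(s² + 36). L{f''(t)} = s²F(s) - sf(0) - f'(0) = 3s³/(s² + 36) - 3s = (3s³ - 3s(s² + 36))/(s² + 36) = -108s/(s² + 36)

Final answer: -108s/(s² + 36)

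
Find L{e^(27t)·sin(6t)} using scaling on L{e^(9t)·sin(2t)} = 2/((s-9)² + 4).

Scaling with a=3: L{e^(27t)·sin(6t)} = (1/3) · 2/((s/3-9)² + 4). Simplifying: 6/((s-27)² + 36)

Final answer: 6/((s-27)² + 36)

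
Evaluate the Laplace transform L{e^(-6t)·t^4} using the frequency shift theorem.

L{e^(at)·t^n} = n!/(s-a)^(n+1), so L{e^(-6t)·t^4} = 24/(s+6)^5

Final answer: 24/(s+6)^5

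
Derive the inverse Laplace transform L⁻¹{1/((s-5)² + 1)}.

Using frequency shift, L⁻¹{1/((s-5)² + 1)} = e^(5t)·sin(t)

Final answer: e^(5t)·sin(t)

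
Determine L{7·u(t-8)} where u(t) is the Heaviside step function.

L{u(t-a)} = e^(-as)/s. Here a=8, so L{u(t-8)} = e^(-8s)/s, and L{7·u(t-8)} = 7·e^(-8s)/s

Final answer: 7·e^(-8s)/s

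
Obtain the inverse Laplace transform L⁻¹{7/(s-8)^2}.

L⁻¹{n!/(s-a)^(n+1)} = t^n·e^(at) with n=1, a=8. So L⁻¹{1/(s-8)^2} = t·e^(8t), and L⁻¹{7/(s-8)^2} = (7/1)·t·e^(8t) = 7·t·e^(8t)

Final answer: 7·t·e^(8t)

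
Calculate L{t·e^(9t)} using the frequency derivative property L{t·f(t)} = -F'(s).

L{e^(9t)} = 1/(s-9). By frequency derivative: L{t·e^(9t)} = -d/ds[1/(s-9)] = -(-1)/(s-9)² = 1/(s-9)²

Final answer: 1/(s-9)²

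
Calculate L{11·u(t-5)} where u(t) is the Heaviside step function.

L{u(t-a)} = e^(-as)/s. Here a=5, so L{u(t-5)} = e^(-5s)/s, and L{11·u(t-5)} = 11·e^(-5s)/s

Final answer: 11·e^(-5s)/s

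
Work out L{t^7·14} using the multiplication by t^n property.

L{14} = 14/s. d^1/ds^1[1/s] = -1/s². d^2/ds^2[1/s] = 2/s^3. d^3/ds^3[1/s] = -6/s^4. d^4/ds^4[1/s] = 24/s^5. d^5/ds^5[1/s] = -120/s^6. d^6/ds^6[1/s] = 720/s^7. d^7/ds^7[1/s] = -5040/s^8. So L{t^7} = (-1)^{7}·-5040/s^8 = 5040/s^8. Then L{t^7·14} = 14·5040/s^8 = 70560/s^8

Final answer: 70560/s^8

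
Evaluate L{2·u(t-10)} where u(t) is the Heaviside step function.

L{u(t-a)} = e^(-as)/s. Here a=10, so L{u(t-10)} = e^(-10s)/s, and L{2·u(t-10)} = 2·e^(-10s)/s

Final answer: 2·e^(-10s)/s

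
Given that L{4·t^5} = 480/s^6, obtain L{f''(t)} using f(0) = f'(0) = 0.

L{f''(t)} = s²F(s) - sf(0) - f'(0) = s²·480/s^6 - 0 - 0 = 480/s^4

Final answer: 480/s^4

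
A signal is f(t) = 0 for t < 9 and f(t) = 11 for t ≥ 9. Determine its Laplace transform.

f(t) = 11·u(t-9). L{u(t-9)} = e^(-9s)/s, so L{f(t)} = 11·e^(-9s)/s

Final answer: 11·e^(-9s)/s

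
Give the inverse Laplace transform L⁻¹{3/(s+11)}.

L⁻¹{1/(s-a)} = e^(at), so L⁻¹{1/(s+11)} = e^(-11t), and L⁻¹{3/(s+11)} = 3·e^(-11t)

Final answer: 3·e^(-11t)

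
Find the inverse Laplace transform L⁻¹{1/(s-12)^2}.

L⁻¹{n!/(s-a)^(n+1)} = t^n·e^(at), so L⁻¹{1/(s-12)^2} = t·e^(12t)

Final answer: t·e^(12t)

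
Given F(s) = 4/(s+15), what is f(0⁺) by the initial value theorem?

f(0⁺) = lim_{s→∞} s·4/(s+15) = lim_{s→∞} 4s/(s+15) = 4

Final answer: 4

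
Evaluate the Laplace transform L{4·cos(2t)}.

L{cos(ωt)} = s/(s² + ω²), so L{cos(2t)} = s/(s² + 4). Then L{4·cos(2t)} = 4·s/(s² + 4) = 4s/(s² + 4)

Final answer: 4s/(s² + 4)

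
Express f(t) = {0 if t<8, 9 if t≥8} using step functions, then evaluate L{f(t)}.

f(t) = 9·u(t-8). L{u(t-8)} = e^(-8s)/s, so L{f(t)} = 9·e^(-8s)/s

Final answer: 9·e^(-8s)/s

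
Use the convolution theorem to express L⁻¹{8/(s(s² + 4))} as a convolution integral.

8/(s(s² + 4)) = (1/s)·(8/(s² + 4)) = L{1}·L{4·sin(2t)}. So f(t) = 1*(4·sin(2t)) = ∫₀ᵗ 4·sin(2τ) dτ

Final answer: ∫₀ᵗ 4·sin(2τ) dτ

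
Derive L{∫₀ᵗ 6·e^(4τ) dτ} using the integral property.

L{∫₀ᵗ f(τ)dτ} = F(s)/s with F(s) = 6/(s-4), so L{∫₀ᵗ 6·e^(4τ) dτ} = 6/(s(s-4))

Final answer: 6/(s(s-4))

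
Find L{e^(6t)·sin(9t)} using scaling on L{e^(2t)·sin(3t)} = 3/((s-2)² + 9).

Scaling with a=3: L{e^(6t)·sin(9t)} = (1/3) · 3/((s/3-2)² + 9). Simplifying: 9/((s-6)² + 81)

Final answer: 9/((s-6)² + 81)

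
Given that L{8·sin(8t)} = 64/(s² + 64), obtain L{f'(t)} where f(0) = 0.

L{f'(t)} = s·F(s) - f(0) = s·64/(s² + 64) - 0 = 64s/(s² + 64)

Final answer: 64s/(s² + 64)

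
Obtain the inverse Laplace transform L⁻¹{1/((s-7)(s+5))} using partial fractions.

Decompose: A/(s-7) + B/(s+5). A = 1/12, B = -1/12. f(t) = (e^(7t) - e^(-5t))/12

Final answer: (e^(7t) - e^(-5t))/12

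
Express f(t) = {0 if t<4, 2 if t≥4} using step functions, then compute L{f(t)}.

f(t) = 2·u(t-4). L{u(t-4)} = e^(-4s)/s, so L{f(t)} = 2·e^(-4s)/s

Final answer: 2·e^(-4s)/s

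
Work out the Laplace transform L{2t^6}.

L{2t^6} = 2 · L{t^6} = 2 · 720/s^7 = 1440/s^7

Final answer: 1440/s^7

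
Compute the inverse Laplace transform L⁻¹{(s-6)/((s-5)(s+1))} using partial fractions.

Using partial fractions, f(t) = (-e^(5t) + 7e^(-t))/6

Final answer: (-e^(5t) + 7e^(-t))/6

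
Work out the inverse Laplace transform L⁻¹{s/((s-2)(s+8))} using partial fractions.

Using partial fractions, f(t) = (2e^(2t) + 8e^(-8t))/10

Final answer: (2e^(2t) + 8e^(-8t))/10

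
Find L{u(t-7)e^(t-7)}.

u(t-a)f(t-a) with f(t)=e^t. L{e^t} = 1/(s-1). By time shift: e^(-7s)/(s-1)

Final answer: e^(-7s)/(s-1)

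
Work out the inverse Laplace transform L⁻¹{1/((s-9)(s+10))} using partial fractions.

Decompose: A/(s-9) + B/(s+10). A = 1/19, B = -1/19. f(t) = (e^(9t) - e^(-10t))/19

Final answer: (e^(9t) - e^(-10t))/19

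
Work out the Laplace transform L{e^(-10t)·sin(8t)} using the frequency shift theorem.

Frequency shift: L{e^(at)f(t)} = F(s-a). L{e^(-10t)·sin(8t)} = 8/((s+10)² + 64)

Final answer: 8/((s+10)² + 64)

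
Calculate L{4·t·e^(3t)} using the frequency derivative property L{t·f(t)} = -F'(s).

L{e^(3t)} = 1/(s-3). By frequency derivative: L{t·e^(3t)} = -d/ds[1/(s-3)] = -(-1)/(s-3)² = 1/(s-3)². Then L{4·t·e^(3t)} = 4·1/(s-3)² = 4/(s-3)²

Final answer: 4/(s-3)²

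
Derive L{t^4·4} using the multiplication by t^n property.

L{4} = 4/s. d^1/ds^1[1/s] = -1/s². d^2/ds^2[1/s] = 2/s^3. d^3/ds^3[1/s] = -6/s^4. d^4/ds^4[1/s] = 24/s^5. So L{t^4} = (-1)^{4}·24/s^5 = 24/s^5. Then L{t^4·4} = 4·24/s^5 = 96/s^5

Final answer: 96/s^5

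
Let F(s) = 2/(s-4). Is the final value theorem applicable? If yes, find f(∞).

sF(s) = 2s/(s-4) has a pole at s = 4 in the right half-plane. Theorem does NOT apply (unstable system; f(t) = 2·e^(4t) grows without bound).

Final answer: Not applicable (unstable)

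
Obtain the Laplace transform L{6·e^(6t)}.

L{e^(at)} = 1/(s-a), so L{e^(6t)} = 1/(s-6). Then L{6·e^(6t)} = 6/(s-6)

Final answer: 6/(s-6)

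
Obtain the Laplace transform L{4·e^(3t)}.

L{e^(at)} = 1/(s-a), so L{e^(3t)} = 1/(s-3). Then L{4·e^(3t)} = 4/(s-3)

Final answer: 4/(s-3)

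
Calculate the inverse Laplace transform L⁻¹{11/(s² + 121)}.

L⁻¹{11/(s² + 121)} = sin(11t)

Final answer: sin(11t)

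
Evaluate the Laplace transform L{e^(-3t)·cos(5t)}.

L{e^(at)·cos(ωt)} = (s-a)/((s-a)² + ω²), so L{e^(-3t)·cos(5t)} = (s+3)/((s+3)² + 25)

Final answer: (s+3)/((s+3)² + 25)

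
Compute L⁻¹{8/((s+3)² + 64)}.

Form: b/((s-a)² + b²) → e^(at)sin(bt). With a=-3, b=8

Final answer: e^(-3t)·sin(8t)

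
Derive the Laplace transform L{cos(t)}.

L{cos(ωt)} = s/(s² + ω²), so L{cos(t)} = s/(s² + 1)

Final answer: s/(s² + 1)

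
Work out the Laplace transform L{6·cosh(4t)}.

L{cosh(ωt)} = s/(s² - ω²), so L{cosh(4t)} = s/(s² - 16). Then L{6·cosh(4t)} = 6·s/(s² - 16) = 6s/(s² - 16)

Final answer: 6s/(s² - 16)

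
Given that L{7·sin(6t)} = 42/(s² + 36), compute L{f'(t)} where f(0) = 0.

L{f'(t)} = s·F(s) - f(0) = s·42/(s² + 36) - 0 = 42s/(s² + 36)

Final answer: 42s/(s² + 36)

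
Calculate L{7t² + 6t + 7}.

L{7t² + 6t + 7} = 7·2/s³ + 6/s² + 7/s = 14/s³ + 6/s² + 7/s

Final answer: 14/s³ + 6/s² + 7/s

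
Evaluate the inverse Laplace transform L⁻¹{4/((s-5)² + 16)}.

Using frequency shift, L⁻¹{4/((s-5)² + 16)} = e^(5t)·sin(4t)

Final answer: e^(5t)·sin(4t)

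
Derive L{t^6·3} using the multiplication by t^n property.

L{3} = 3/s. d^1/ds^1[1/s] = -1/s². d^2/ds^2[1/s] = 2/s^3. d^3/ds^3[1/s] = -6/s^4. d^4/ds^4[1/s] = 24/s^5. d^5/ds^5[1/s] = -120/s^6. d^6/ds^6[1/s] = 720/s^7. So L{t^6} = (-1)^{6}·720/s^7 = 720/s^7. Then L{t^6·3} = 3·720/s^7 = 2160/s^7

Final answer: 2160/s^7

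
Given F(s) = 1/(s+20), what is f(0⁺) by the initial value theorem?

f(0⁺) = lim_{s→∞} s·1/(s+20) = lim_{s→∞} s/(s+20) = 1

Final answer: 1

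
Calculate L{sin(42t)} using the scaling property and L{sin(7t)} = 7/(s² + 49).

Using L{f(at)} = (1/a)F(s/a) with a=6: L{sin(42t)} = (1/6) · 7/((s/6)² + 49) = (1/6) · 7·36/(s² + 1764) = 42/(s² + 1764)

Final answer: 42/(s² + 1764)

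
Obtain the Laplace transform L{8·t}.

L{t^n} = n!/s^(n+1), so L{t} = 1/s^2. Then L{8·t} = 8·1/s^2 = 8/s^2

Final answer: 8/s^2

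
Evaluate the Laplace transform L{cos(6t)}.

L{cos(ωt)} = s/(s² + ω²), so L{cos(6t)} = s/(s² + 36)

Final answer: s/(s² + 36)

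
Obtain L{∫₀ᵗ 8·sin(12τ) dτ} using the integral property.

L{∫₀ᵗ f(τ)dτ} = F(s)/s with F(s) = 96/(s² + 144), so the result is (96/(s² + 144))/s = 96/(s(s² + 144))

Final answer: 96/(s(s² + 144))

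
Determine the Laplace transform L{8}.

L{8} = 8 · L{1} = 8/s

Final answer: 8/s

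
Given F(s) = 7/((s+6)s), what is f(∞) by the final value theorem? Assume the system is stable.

f(∞) = lim_{s→0} sF(s) = lim_{s→0} 7/(s+6) = 7/6

Final answer: 7/6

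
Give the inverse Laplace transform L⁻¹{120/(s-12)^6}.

L⁻¹{n!/(s-a)^(n+1)} = t^n·e^(at), so L⁻¹{120/(s-12)^6} = t^5·e^(12t)

Final answer: t^5·e^(12t)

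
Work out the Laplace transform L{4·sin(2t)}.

L{sin(ωt)} = ω/(s² + ω²), so L{sin(2t)} = 2/(s² + 4). Then L{4·sin(2t)} = 4·2/(s² + 4) = 8/(s² + 4)

Final answer: 8/(s² + 4)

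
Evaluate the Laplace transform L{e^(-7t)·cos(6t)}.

L{e^(at)·cos(ωt)} = (s-a)/((s-a)² + ω²), so L{e^(-7t)·cos(6t)} = (s+7)/((s+7)² + 36)

Final answer: (s+7)/((s+7)² + 36)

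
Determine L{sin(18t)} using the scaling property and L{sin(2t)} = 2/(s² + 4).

Using L{f(at)} = (1/a)F(s/a) with a=9: L{sin(18t)} = (1/9) · 2/((s/9)² + 4) = (1/9) · 2·81/(s² + 324) = 18/(s² + 324)

Final answer: 18/(s² + 324)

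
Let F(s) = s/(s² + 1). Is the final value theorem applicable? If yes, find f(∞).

The final value theorem requires all poles of sF(s) in the left half-plane. sF(s) = s²/(s² + 1) has poles at s = ±1i (imaginary axis). Theorem does NOT apply (oscillatory system).

Final answer: Not applicable (oscillatory)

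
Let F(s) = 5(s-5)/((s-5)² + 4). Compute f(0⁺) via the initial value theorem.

f(0⁺) = lim_{s→∞} sF(s) = lim_{s→∞} 5s(s-5)/((s-5)² + 4) = 5

Final answer: 5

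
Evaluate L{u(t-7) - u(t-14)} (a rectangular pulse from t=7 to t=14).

L{u(t-a)} = e^(-as)/s. L{u(t-7) - u(t-14)} = (e^(-7s) - e^(-14s))/s

Final answer: (e^(-7s) - e^(-14s))/s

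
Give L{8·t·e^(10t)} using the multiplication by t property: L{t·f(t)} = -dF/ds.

Using L{t^n·e^(at)} = n!/(s-a)^(n+1), L{t·e^(10t)} = 1/(s-10)^2, so L{8·t·e^(10t)} = 8·1/(s-10)^2 = 8/(s-10)^2

Final answer: 8/(s-10)^2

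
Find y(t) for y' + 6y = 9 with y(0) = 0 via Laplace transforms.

sY + 6Y = 9/s. Y = 9/(s(s+6)). Partial fractions: Y = 3/2/s - 3/2/(s+6)

Final answer: y(t) = 3/2(1 - e^(-6t))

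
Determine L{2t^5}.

L{t^n} = n!/s^(n+1). So L{2t^5} = 2·5!/s^6 = 240/s^6

Final answer: 240/s^6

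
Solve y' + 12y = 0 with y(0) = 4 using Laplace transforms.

L{y'} + 12L{y} = 0. sY - 4 + 12Y = 0. Y(s+12) = 4. Y = 4/(s+12)

Final answer: y(t) = 4e^(-12t)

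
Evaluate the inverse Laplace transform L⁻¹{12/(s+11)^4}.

L⁻¹{n!/(s-a)^(n+1)} = t^n·e^(at) with n=3, a=-11. So L⁻¹{6/(s+11)^4} = t^3·e^(-11t), and L⁻¹{12/(s+11)^4} = (12/6)·t^3·e^(-11t) = 2·t^3·e^(-11t)

Final answer: 2·t^3·e^(-11t)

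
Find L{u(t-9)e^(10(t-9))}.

u(t-a)f(t-a) with f(t)=e^(10t). L{e^(10t)} = 1/(s-10). By time shift: e^(-9s)/(s-10)

Final answer: e^(-9s)/(s-10)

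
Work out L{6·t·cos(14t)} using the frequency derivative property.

L{cos(14t)} = s/(s² + 196). Derivative: d/ds[s/(s² + 196)] = [(s² + 196) - s·2s]/(s² + 196)² = (196 - s²)/(s² + 196)². So L{t·cos(14t)} = -F'(s) = (s² - 196)/(s² + 196)². Then L{6·t·cos(14t)} = 6·(s² - 196)/(s² + 196)²

Final answer: 6·(s² - 196)/(s² + 196)²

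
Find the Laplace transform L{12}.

L{12} = 12 · L{1} = 12/s

Final answer: 12/s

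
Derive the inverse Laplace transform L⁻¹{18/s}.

L⁻¹{c/s} = c, so L⁻¹{18/s} = 18

Final answer: 18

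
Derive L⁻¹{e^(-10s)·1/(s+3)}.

L⁻¹{1/(s+3)} = e^(-3t). By the time shift theorem, L⁻¹{e^(-as)F(s)} = u(t-a)f(t-a) with a=10, so L⁻¹{e^(-10s)·1/(s+3)} = u(t-10)·e^(-3(t-10))

Final answer: u(t-10)·e^(-3(t-10))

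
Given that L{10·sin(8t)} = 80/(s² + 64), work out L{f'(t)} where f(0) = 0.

L{f'(t)} = s·F(s) - f(0) = s·80/(s² + 64) - 0 = 80s/(s² + 64)

Final answer: 80s/(s² + 64)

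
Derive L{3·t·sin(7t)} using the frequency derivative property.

L{sin(7t)} = 7/(s² + 49). By L{t·f(t)} = -F'(s): -d/ds[7/(s² + 49)] = -(7)·(-2s)/(s² + 49)² = 14s/(s² + 49)². Then L{3·t·sin(7t)} = 3·14s/(s² + 49)² = 42s/(s² + 49)²

Final answer: 42s/(s² + 49)²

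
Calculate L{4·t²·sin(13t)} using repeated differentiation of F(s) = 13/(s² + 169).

F(s) = 13/(s² + 169). F'(s) = -26s/(s² + 169)². F''(s) = -26(169 - 3s²)/(s² + 169)³ = (78s² - 4394)/(s² + 169)³. So L{t²·sin(13t)} = (-1)² F''(s) = (78s² - 4394)/(s² + 169)³. Then L{4·t²·sin(13t)} = 4·(78s² - 4394)/(s² + 169)³ = (312s² - 17576)/(s² + 169)³

Final answer: (312s² - 17576)/(s² + 169)³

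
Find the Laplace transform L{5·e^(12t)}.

L{e^(at)} = 1/(s-a), so L{e^(12t)} = 1/(s-12). Then L{5·e^(12t)} = 5/(s-12)

Final answer: 5/(s-12)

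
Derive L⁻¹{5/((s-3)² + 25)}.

Form: b/((s-a)² + b²) → e^(at)sin(bt). With a=3, b=5

Final answer: e^(3t)·sin(5t)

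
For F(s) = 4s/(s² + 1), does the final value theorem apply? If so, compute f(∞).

The final value theorem requires all poles of sF(s) in the left half-plane. sF(s) = 4s²/(s² + 1) has poles at s = ±1i (imaginary axis). Theorem does NOT apply (oscillatory system).

Final answer: Not applicable (oscillatory)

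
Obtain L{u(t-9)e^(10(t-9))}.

u(t-a)f(t-a) with f(t)=e^(10t). L{e^(10t)} = 1/(s-10). By time shift: e^(-9s)/(s-10)

Final answer: e^(-9s)/(s-10)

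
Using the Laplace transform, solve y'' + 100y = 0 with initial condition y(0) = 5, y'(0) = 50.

L{y''} + 100L{y} = 0. s²Y - 5s - 50 + 100Y = 0. Y(s² + 100) = 5s + 50. Y = (5s + 50)/(s² + 100). Inverting: y(t) = 5cos(10t) + 5sin(10t)

Final answer: y(t) = 5cos(10t) + 5sin(10t)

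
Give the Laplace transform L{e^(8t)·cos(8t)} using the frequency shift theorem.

Frequency shift: L{e^(at)f(t)} = F(s-a). L{e^(8t)·cos(8t)} = (s-8)/((s-8)² + 64)

Final answer: (s-8)/((s-8)² + 64)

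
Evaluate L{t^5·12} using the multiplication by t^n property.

L{12} = 12/s. d^1/ds^1[1/s] = -1/s². d^2/ds^2[1/s] = 2/s^3. d^3/ds^3[1/s] = -6/s^4. d^4/ds^4[1/s] = 24/s^5. d^5/ds^5[1/s] = -120/s^6. So L{t^5} = (-1)^{5}·-120/s^6 = 120/s^6. Then L{t^5·12} = 12·120/s^6 = 1440/s^6

Final answer: 1440/s^6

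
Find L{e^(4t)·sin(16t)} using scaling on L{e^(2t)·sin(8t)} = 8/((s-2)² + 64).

Scaling with a=2: L{e^(4t)·sin(16t)} = (1/2) · 8/((s/2-2)² + 64). Simplifying: 16/((s-4)² + 256)

Final answer: 16/((s-4)² + 256)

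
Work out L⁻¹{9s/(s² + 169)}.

This is the form c·s/(s² + a²) with a = 13, c = 9. L⁻¹ = 9·cos(13t)

Final answer: 9·cos(13t)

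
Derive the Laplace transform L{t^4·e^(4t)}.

L{t^n·e^(at)} = n!/(s-a)^(n+1), so L{t^4·e^(4t)} = 24/(s-4)^5

Final answer: 24/(s-4)^5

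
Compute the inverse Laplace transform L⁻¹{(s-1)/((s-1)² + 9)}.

Using frequency shift, L⁻¹{(s-1)/((s-1)² + 9)} = e^t·cos(3t)

Final answer: e^t·cos(3t)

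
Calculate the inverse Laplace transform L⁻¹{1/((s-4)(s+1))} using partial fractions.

Decompose: A/(s-4) + B/(s+1). A = 1/5, B = -1/5. f(t) = (e^(4t) - e^(-t))/5

Final answer: (e^(4t) - e^(-t))/5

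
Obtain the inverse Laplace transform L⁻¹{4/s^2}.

L⁻¹{n!/s^(n+1)} = t^n with n=1. So L⁻¹{1/s^2} = t, and L⁻¹{4/s^2} = (4/1)·t = 4·t

Final answer: 4·t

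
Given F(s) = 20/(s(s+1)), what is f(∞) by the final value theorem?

f(∞) = lim_{s→0} s·20/(s(s+1)) = lim_{s→0} 20/(s+1) = 20/1 = 20

Final answer: 20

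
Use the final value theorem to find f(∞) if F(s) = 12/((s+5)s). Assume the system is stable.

f(∞) = lim_{s→0} sF(s) = lim_{s→0} 12/(s+5) = 12/5

Final answer: 12/5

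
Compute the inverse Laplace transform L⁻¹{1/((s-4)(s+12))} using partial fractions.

Decompose: A/(s-4) + B/(s+12). A = 1/16, B = -1/16. f(t) = (e^(4t) - e^(-12t))/16

Final answer: (e^(4t) - e^(-12t))/16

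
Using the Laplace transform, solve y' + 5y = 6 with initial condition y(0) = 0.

sY + 5Y = 6/s. Y = 6/(s(s+5)). Partial fractions: Y = 6/5/s - 6/5/(s+5)

Final answer: y(t) = 6/5(1 - e^(-5t))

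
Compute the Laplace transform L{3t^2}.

L{3t^2} = 3 · L{t^2} = 3 · 2/s^3 = 6/s^3

Final answer: 6/s^3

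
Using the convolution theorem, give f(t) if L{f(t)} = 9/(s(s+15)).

9/(s(s+15)) = (9/s)·(1/(s+15)) = L{9}·L{e^(-15t)}. By convolution, f(t) = 9*e^(-15t) = ∫₀ᵗ 9·e^(-15τ) dτ = 9·(1 - e^(-15t))/15

Final answer: 9·(1 - e^(-15t))/15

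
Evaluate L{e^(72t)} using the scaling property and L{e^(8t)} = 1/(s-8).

Using L{f(at)} = (1/a)F(s/a) with a=9 and f(t) = e^(8t): L{e^(72t)} = (1/9) · 1/((s/9)-8) = (1/9) · 9/(s-72) = 1/(s-72)

Final answer: 1/(s-72)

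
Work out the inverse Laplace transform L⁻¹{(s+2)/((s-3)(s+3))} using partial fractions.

Using partial fractions, f(t) = (5e^(3t) + e^(-3t))/6

Final answer: (5e^(3t) + e^(-3t))/6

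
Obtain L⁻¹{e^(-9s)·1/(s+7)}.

L⁻¹{1/(s+7)} = e^(-7t). By the time shift theorem, L⁻¹{e^(-as)F(s)} = u(t-a)f(t-a) with a=9, so L⁻¹{e^(-9s)·1/(s+7)} = u(t-9)·e^(-7(t-9))

Final answer: u(t-9)·e^(-7(t-9))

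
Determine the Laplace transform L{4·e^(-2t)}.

L{e^(at)} = 1/(s-a), so L{e^(-2t)} = 1/(s+2). Then L{4·e^(-2t)} = 4/(s+2)

Final answer: 4/(s+2)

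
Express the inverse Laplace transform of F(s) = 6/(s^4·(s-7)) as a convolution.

6/(s^4·(s-7)) = (6/s^4)·(1/(s-7)) = L{t^3}·L{e^(7t)}. So f(t) = t^3*e^(7t) = ∫₀ᵗ τ^3·e^(7(t-τ)) dτ

Final answer: ∫₀ᵗ τ^3·e^(7(t-τ)) dτ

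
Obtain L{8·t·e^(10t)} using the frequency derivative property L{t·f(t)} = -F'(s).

L{e^(10t)} = 1/(s-10). By frequency derivative: L{t·e^(10t)} = -d/ds[1/(s-10)] = -(-1)/(s-10)² = 1/(s-10)². Then L{8·t·e^(10t)} = 8·1/(s-10)² = 8/(s-10)²

Final answer: 8/(s-10)²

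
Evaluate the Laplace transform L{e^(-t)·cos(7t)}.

L{e^(at)·cos(ωt)} = (s-a)/((s-a)² + ω²), so L{e^(-t)·cos(7t)} = (s+1)/((s+1)² + 49)

Final answer: (s+1)/((s+1)² + 49)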